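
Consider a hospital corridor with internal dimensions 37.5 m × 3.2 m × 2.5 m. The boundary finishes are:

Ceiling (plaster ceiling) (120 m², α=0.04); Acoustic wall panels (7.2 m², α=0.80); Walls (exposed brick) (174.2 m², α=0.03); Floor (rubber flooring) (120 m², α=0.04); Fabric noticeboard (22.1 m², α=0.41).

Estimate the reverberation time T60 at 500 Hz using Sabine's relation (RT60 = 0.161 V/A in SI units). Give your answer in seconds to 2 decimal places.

Total absorption A = 120*0.04 + 7.2*0.80 + 174.2*0.03 + 120*0.04 + 22.1*0.41
  = 4.800 + 5.760 + 5.226 + 4.800 + 9.061 = 29.647 m² sabins.
Room volume: 300 m³.
T = 0.161 V/A = 0.161·300/29.647 = 1.63 s.

1.63 s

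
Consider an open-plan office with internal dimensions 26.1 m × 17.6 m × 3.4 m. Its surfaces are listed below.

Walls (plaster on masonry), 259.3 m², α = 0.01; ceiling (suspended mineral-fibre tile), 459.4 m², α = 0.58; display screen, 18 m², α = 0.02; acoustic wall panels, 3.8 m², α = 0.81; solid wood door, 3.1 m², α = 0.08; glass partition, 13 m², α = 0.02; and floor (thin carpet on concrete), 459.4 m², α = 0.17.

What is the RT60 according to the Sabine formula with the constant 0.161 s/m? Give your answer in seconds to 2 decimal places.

0.72 s

A = Σ Sᵢαᵢ = 259.3*0.01 + 459.4*0.58 + 18*0.02 + 3.8*0.81 + 3.1*0.08 + 13*0.02 + 459.4*0.17 = 351.089 sabins.
Room volume: 1561.824 m³.
T = 0.161 V/A = 0.161·1561.824/351.089 = 0.72 s.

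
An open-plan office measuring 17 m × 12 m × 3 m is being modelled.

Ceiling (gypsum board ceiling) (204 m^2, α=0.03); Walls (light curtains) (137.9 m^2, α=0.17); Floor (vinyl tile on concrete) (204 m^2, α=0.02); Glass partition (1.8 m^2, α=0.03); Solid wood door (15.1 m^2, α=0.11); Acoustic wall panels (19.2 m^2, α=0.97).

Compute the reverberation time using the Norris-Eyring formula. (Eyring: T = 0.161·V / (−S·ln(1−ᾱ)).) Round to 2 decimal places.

S = Σ Sᵢ = 582.0 m^2.
Σ(Sᵢαᵢ) = 204·0.03 + 137.9·0.17 + 204·0.02 + 1.8·0.03 + 15.1·0.11 + 19.2·0.97 = 53.982.
Mean coefficient ᾱ = A/S = 0.0928.
−S·ln(1−ᾱ) = −582.0 × ln(1 − 0.0928) = 56.682.
V = 17 × 12 × 3 = 612 m³.
RT60 = 0.161 × 612 / 56.682 = 1.74 s.

1.74 sec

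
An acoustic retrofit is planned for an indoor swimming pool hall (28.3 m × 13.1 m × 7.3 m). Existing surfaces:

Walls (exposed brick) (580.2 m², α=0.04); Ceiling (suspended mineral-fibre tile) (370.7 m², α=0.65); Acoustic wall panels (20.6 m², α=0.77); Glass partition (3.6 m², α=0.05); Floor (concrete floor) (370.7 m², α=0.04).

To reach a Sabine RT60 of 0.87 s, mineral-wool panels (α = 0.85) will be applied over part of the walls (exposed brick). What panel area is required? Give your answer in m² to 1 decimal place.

A₁ = Σ Sᵢαᵢ = 580.2×0.04 + 370.7×0.65 + 20.6×0.77 + 3.6×0.05 + 370.7×0.04 = 295.033 sabins.
V = 2706.329 m³. Target absorption A₂ = 0.161 × 2706.329 / 0.87 = 500.826 sabins.
ΔA needed = 500.826 − 295.033 = 205.793 sabins.
Each m² of panel replacing the walls (exposed brick) adds (0.85 − 0.04) = 0.81 sabins.
Area = ΔA/Δα = 205.793/0.81 = 254.1 m².

254.1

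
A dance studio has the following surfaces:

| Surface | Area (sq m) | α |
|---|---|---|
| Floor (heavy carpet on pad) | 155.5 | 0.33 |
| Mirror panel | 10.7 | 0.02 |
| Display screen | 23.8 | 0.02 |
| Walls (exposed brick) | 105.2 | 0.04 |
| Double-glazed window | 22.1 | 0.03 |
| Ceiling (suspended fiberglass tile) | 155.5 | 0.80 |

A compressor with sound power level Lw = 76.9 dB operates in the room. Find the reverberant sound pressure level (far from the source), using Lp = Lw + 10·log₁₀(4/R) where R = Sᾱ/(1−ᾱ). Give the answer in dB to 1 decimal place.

A = 181.276 sabins; S = 472.8 sq m.
ᾱ = 181.276/472.8 = 0.3834; R = Sᾱ/(1−ᾱ) = 181.276/(1−0.3834) = 293.993 sq m.
Lp = Lw + 10 log₁₀(4/R) = 76.9 -18.66 = 58.2 dB.

58.2 dB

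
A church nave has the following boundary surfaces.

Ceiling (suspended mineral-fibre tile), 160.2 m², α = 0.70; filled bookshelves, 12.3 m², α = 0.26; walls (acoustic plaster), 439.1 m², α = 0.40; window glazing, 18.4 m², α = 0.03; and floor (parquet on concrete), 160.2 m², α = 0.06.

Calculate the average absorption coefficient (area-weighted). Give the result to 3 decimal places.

Total surface area S = 790.2 m².
Weighted sum Σ Sα = 301.142.
ᾱ = 301.142 / 790.2 = 0.381.

0.381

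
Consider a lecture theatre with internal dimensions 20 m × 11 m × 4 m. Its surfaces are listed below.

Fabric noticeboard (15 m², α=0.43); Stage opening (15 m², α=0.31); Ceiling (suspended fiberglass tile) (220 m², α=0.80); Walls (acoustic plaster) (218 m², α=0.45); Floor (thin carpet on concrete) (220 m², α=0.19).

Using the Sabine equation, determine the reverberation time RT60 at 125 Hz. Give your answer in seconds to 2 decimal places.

A = Σ Sᵢαᵢ = 15·0.43 + 15·0.31 + 220·0.80 + 218·0.45 + 220·0.19 = 327.000 sabins.
V = 20·11·4 = 880 m³.
RT60 = 0.161 · V / A = 0.161 × 880 / 327.000 = 0.43 s.

0.43 s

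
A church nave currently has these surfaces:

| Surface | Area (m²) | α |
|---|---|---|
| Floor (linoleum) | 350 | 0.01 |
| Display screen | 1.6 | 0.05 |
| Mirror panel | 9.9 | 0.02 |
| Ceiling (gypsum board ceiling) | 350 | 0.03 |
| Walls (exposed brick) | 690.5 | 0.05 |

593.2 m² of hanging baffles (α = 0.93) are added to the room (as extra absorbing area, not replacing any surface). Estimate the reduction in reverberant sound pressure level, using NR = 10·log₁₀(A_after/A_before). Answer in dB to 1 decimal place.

10.9 dB

Total absorption A_before = 350*0.01 + 1.6*0.05 + 9.9*0.02 + 350*0.03 + 690.5*0.05
  = 3.500 + 0.080 + 0.198 + 10.500 + 34.525 = 48.803 m² sabins.
Added absorption = 593.2 × 0.93 = 551.676 sabins.
New total A_after = 600.479 sabins.
Reduction = 10 log₁₀(A_after/A_before) = 10 log₁₀(12.3041) = 10.9 dB.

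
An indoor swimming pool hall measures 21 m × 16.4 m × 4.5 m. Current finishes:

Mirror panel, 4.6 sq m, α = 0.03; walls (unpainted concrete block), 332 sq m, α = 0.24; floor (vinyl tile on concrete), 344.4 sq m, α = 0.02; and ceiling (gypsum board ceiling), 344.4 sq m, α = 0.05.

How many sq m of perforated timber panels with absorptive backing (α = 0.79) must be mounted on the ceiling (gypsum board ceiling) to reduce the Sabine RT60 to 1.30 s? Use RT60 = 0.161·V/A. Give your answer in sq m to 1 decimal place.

118.9

A₁ = Σ Sᵢαᵢ = 4.6*0.03 + 332*0.24 + 344.4*0.02 + 344.4*0.05 = 103.926 sabins.
Required A₂ = 0.161·1549.8/1.30 = 191.937 sabins.
ΔA needed = 191.937 − 103.926 = 88.011 sabins.
Each sq m of panel replacing the ceiling (gypsum board ceiling) adds (0.79 − 0.05) = 0.74 sabins.
Area = ΔA/Δα = 88.011/0.74 = 118.9 sq m.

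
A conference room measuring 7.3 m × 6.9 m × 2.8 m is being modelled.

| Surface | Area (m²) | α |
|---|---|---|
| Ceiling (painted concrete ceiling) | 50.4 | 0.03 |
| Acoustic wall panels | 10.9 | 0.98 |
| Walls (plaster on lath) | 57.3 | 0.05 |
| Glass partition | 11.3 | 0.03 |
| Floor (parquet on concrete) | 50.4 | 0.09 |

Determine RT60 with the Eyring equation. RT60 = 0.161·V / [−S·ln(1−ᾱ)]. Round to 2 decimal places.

1.07 s

Total surface area S = 50.4 + 10.9 + 57.3 + 11.3 + 50.4 = 180.3 m².
Absorption A = 50.4·0.03 + 10.9·0.98 + 57.3·0.05 + 11.3·0.03 + 50.4·0.09 = 19.934 sabins.
Mean coefficient ᾱ = A/S = 0.1106.
Eyring denominator: −S ln(1−ᾱ) = 21.133.
V = 7.3 × 6.9 × 2.8 = 141.036 m³.
T = 0.161·V/[−S·ln(1−ᾱ)] = 0.161·141.036/21.133 = 1.07 s.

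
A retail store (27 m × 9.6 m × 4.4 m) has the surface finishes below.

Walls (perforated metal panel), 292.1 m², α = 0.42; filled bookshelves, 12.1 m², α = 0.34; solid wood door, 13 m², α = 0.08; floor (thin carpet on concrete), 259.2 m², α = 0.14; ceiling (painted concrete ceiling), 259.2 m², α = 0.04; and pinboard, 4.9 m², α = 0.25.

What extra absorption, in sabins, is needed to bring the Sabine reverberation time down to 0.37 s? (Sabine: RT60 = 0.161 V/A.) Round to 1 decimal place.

320.5 sabins

A₁ = Σ Sᵢαᵢ = 292.1*0.42 + 12.1*0.34 + 13*0.08 + 259.2*0.14 + 259.2*0.04 + 4.9*0.25 = 175.717 sabins.
Target A₂ = 0.161·1140.48/0.37 = 496.263 sabins (V = 1140.48 m³).
Shortfall: 496.263 − 175.717 = 320.5 sabins.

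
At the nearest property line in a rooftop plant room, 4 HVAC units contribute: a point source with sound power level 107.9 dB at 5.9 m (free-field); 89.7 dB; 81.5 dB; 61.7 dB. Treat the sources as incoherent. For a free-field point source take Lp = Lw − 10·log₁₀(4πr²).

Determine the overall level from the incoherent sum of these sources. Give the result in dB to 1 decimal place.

Source at 5.9 m: Lp = 107.9 − 10·log₁₀(4π·5.9²) = 107.9 − 10·log₁₀(437.435) = 81.5 dB.
Sum in the linear (power) domain: Σ 10^(Lᵢ/10) = 10^(81.5/10) + 10^(89.7/10) + 10^(81.5/10) + 10^(61.7/10) = 1.217e+09.
Combined level = 10 log₁₀(1.217e+09) = 90.9 dB.

90.9 dB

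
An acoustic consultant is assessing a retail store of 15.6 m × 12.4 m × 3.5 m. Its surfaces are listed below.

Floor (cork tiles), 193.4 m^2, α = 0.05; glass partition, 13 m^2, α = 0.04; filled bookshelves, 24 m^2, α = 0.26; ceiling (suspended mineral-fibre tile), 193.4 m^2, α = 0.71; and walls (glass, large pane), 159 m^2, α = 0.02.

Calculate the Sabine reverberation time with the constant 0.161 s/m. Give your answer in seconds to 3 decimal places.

A = Σ Sᵢαᵢ = 193.4·0.05 + 13·0.04 + 24·0.26 + 193.4·0.71 + 159·0.02 = 156.924 sabins.
V = 15.6·12.4·3.5 = 677.04 m³.
T = 0.161 V/A = 0.161·677.04/156.924 = 0.695 s.

0.695 s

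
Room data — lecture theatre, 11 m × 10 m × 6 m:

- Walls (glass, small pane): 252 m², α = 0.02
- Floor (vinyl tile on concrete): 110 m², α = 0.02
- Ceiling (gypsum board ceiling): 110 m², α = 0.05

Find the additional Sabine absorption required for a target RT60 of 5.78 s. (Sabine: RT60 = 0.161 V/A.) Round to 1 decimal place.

Total absorption A₁ = 252*0.02 + 110*0.02 + 110*0.05
  = 5.040 + 2.200 + 5.500 = 12.740 m² sabins.
Target A₂ = 0.161·660/5.78 = 18.384 sabins (V = 660 m³).
Shortfall: 18.384 − 12.740 = 5.6 sabins.

5.6 sabins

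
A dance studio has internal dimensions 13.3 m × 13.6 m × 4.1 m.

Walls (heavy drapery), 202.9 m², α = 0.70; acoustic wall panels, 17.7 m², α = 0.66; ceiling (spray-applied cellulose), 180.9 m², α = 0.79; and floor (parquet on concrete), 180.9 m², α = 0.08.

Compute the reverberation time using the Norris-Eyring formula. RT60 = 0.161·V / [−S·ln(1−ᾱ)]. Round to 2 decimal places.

Total surface area S = 202.9 + 17.7 + 180.9 + 180.9 = 582.4 m².
Absorption A = 202.9×0.70 + 17.7×0.66 + 180.9×0.79 + 180.9×0.08 = 311.095 sabins.
ᾱ = 311.095 / 582.4 = 0.5342.
Eyring denominator: −S ln(1−ᾱ) = 444.953.
V = 13.3 × 13.6 × 4.1 = 741.608 m³.
T = 0.161·V/[−S·ln(1−ᾱ)] = 0.161·741.608/444.953 = 0.27 s.

0.27 seconds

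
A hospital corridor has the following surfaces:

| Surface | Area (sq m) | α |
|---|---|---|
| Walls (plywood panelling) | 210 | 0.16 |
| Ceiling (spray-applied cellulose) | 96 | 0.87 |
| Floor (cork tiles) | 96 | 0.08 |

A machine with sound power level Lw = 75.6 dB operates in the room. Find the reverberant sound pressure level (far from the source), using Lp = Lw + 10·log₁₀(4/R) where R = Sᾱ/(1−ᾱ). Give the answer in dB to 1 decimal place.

59.0 dB

A = 124.800 sabins; S = 402.0 sq m.
ᾱ = 124.800/402.0 = 0.3104; R = Sᾱ/(1−ᾱ) = 124.800/(1−0.3104) = 180.974 sq m.
Lp = 75.6 + 10·log₁₀(4/180.974) = 75.6 + (-16.56) = 59.0 dB.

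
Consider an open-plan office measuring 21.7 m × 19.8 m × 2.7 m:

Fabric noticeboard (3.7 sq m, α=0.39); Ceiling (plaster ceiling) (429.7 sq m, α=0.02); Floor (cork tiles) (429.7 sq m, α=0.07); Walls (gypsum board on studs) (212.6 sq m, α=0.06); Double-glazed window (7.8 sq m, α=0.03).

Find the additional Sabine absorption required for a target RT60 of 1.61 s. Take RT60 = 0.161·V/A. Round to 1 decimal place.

Total absorption A₁ = 3.7·0.39 + 429.7·0.02 + 429.7·0.07 + 212.6·0.06 + 7.8·0.03
  = 1.443 + 8.594 + 30.079 + 12.756 + 0.234 = 53.106 sq m sabins.
For T = 1.61 s, need A₂ = 0.161·V/T = 0.161·1160.082/1.61 = 116.008 sabins.
Additional absorption ΔA = 116.008 − 53.106 = 62.9 sabins.

62.9 sabins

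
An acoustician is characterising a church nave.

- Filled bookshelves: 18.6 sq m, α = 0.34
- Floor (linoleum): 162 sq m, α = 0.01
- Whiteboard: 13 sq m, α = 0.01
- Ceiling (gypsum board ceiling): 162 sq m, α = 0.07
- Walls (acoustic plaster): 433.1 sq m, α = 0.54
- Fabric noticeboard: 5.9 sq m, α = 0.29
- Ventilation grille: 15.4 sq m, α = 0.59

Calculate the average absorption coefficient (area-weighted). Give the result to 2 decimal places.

0.33

S = Σ Sᵢ = 18.6 + 162 + 13 + 162 + 433.1 + 5.9 + 15.4 = 810.0 sq m.
A = 18.6×0.34 + 162×0.01 + 13×0.01 + 162×0.07 + 433.1×0.54 + 5.9×0.29 + 15.4×0.59 = 264.085 sabins.
ᾱ = 264.085 / 810.0 = 0.33.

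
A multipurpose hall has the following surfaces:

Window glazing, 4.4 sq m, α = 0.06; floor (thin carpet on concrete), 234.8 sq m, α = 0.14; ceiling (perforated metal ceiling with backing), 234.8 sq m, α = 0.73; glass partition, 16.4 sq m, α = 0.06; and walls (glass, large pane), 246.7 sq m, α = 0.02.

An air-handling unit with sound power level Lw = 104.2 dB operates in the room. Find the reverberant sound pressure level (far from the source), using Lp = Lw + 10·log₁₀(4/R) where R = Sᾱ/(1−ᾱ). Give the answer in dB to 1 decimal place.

85.5 dB

Σ(Sᵢαᵢ) = 4.4·0.06 + 234.8·0.14 + 234.8·0.73 + 16.4·0.06 + 246.7·0.02 = 210.458; total area S = 737.1 sq m.
ᾱ = 0.2855, so room constant R = A/(1−ᾱ) = 294.553 sq m.
Lp = 104.2 + 10·log₁₀(4/294.553) = 104.2 + (-18.67) = 85.5 dB.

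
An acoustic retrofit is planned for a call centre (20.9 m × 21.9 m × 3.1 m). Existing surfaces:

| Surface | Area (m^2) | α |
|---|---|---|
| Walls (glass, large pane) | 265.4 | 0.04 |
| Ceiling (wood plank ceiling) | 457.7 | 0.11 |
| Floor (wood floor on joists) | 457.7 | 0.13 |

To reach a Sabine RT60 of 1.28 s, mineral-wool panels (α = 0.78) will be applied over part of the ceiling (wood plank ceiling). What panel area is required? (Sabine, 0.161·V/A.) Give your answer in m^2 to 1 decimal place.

Summing Sᵢαᵢ: 10.616 + 50.347 + 59.501 → A₁ = 120.464 sabins.
V = 1418.901 m³. Target absorption A₂ = 0.161 × 1418.901 / 1.28 = 178.471 sabins.
ΔA needed = 178.471 − 120.464 = 58.007 sabins.
Net gain per m^2: Δα = 0.78 − 0.11 = 0.67.
Panel area = 58.007 / 0.67 = 86.6 m^2.

86.6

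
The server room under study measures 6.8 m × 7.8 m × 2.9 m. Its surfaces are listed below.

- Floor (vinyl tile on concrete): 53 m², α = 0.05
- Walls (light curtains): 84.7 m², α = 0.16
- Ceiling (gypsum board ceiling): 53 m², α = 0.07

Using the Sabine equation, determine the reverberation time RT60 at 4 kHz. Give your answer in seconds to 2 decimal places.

1.24 s

Equivalent absorption area: A = 53·0.05 + 84.7·0.16 + 53·0.07 = 19.912 m².
Volume V = 6.8 × 7.8 × 2.9 = 153.816 m³.
T = 0.161 V/A = 0.161·153.816/19.912 = 1.24 s.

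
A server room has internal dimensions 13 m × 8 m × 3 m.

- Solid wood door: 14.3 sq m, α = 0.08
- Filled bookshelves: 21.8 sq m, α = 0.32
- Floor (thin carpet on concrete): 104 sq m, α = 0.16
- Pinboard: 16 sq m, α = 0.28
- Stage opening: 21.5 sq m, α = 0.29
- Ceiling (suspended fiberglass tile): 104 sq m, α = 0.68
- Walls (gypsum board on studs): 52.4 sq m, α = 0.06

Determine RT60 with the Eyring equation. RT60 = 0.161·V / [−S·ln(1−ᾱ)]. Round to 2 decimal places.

0.38 seconds

S = Σ Sᵢ = 334.0 sq m.
Σ(Sᵢαᵢ) = 14.3×0.08 + 21.8×0.32 + 104×0.16 + 16×0.28 + 21.5×0.29 + 104×0.68 + 52.4×0.06 = 109.339.
ᾱ = 109.339 / 334.0 = 0.3274.
−S·ln(1−ᾱ) = −334.0 × ln(1 − 0.3274) = 132.466.
V = 13 × 8 × 3 = 312 m³.
RT60 = 0.161 × 312 / 132.466 = 0.38 s.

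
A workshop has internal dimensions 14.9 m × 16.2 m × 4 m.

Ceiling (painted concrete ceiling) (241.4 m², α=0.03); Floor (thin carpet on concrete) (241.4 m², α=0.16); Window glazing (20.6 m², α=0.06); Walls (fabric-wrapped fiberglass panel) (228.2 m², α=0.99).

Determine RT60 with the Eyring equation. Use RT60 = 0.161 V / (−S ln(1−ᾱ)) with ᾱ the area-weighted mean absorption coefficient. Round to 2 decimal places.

S = Σ Sᵢ = 731.6 m².
Absorption A = 241.4·0.03 + 241.4·0.16 + 20.6·0.06 + 228.2·0.99 = 273.020 sabins.
ᾱ = 273.020 / 731.6 = 0.3732.
Eyring denominator: −S ln(1−ᾱ) = 341.751.
V = 14.9 × 16.2 × 4 = 965.52 m³.
RT60 = 0.161 × 965.52 / 341.751 = 0.45 s.

0.45 sec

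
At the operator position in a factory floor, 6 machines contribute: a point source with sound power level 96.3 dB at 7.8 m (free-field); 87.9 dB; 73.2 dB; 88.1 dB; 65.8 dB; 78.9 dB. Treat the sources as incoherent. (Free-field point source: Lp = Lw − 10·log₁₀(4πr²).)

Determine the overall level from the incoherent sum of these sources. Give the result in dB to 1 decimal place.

91.4 dB

Source at 7.8 m: Lp = 96.3 − 10·log₁₀(4π·7.8²) = 96.3 − 10·log₁₀(764.538) = 67.5 dB.
Converting to relative power and adding: 10^(67.5/10) + 10^(87.9/10) + 10^(73.2/10) + 10^(88.1/10) + 10^(65.8/10) + 10^(78.9/10) = 1.37e+09.
Back to dB: 10·log₁₀ Σ = 91.4 dB.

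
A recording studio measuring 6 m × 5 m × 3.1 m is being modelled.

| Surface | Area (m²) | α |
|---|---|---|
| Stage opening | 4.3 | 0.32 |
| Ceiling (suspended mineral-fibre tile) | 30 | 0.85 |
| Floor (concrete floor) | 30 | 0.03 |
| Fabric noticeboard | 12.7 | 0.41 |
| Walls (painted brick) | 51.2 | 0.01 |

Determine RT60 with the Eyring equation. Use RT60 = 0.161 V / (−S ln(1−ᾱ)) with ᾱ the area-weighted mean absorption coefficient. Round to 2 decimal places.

S = Σ Sᵢ = 128.2 m².
Σ(Sᵢαᵢ) = 4.3×0.32 + 30×0.85 + 30×0.03 + 12.7×0.41 + 51.2×0.01 = 33.495.
ᾱ = 33.495 / 128.2 = 0.2613.
−S·ln(1−ᾱ) = −128.2 × ln(1 − 0.2613) = 38.827.
V = 6 × 5 × 3.1 = 93 m³.
T = 0.161·V/[−S·ln(1−ᾱ)] = 0.161·93/38.827 = 0.39 s.

0.39 s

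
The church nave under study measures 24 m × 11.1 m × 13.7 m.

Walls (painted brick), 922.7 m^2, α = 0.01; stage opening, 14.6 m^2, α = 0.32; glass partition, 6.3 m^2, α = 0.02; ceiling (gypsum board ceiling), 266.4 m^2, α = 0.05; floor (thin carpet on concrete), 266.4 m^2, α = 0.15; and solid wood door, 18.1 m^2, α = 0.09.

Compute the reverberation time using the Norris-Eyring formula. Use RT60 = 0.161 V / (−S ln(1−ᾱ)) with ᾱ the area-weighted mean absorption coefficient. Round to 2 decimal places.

8.33 sec

S = Σ Sᵢ = 1494.5 m^2.
Absorption A = 922.7×0.01 + 14.6×0.32 + 6.3×0.02 + 266.4×0.05 + 266.4×0.15 + 18.1×0.09 = 68.934 sabins.
Mean coefficient ᾱ = A/S = 0.0461.
Eyring denominator: −S ln(1−ᾱ) = 70.535.
V = 24 × 11.1 × 13.7 = 3649.68 m³.
RT60 = 0.161 × 3649.68 / 70.535 = 8.33 s.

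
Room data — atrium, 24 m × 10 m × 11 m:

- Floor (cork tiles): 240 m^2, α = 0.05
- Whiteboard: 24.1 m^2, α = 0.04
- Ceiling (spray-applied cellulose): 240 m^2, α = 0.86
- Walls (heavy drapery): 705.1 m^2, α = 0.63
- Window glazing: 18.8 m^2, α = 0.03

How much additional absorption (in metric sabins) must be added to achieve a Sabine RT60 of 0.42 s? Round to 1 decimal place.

Total absorption A₁ = 240×0.05 + 24.1×0.04 + 240×0.86 + 705.1×0.63 + 18.8×0.03
  = 12.000 + 0.964 + 206.400 + 444.213 + 0.564 = 664.141 m^2 sabins.
Target A₂ = 0.161·2640/0.42 = 1012.000 sabins (V = 2640 m³).
ΔA = A₂ − A₁ = 1012.000 − 664.141 = 347.9 sabins.

347.9 sabins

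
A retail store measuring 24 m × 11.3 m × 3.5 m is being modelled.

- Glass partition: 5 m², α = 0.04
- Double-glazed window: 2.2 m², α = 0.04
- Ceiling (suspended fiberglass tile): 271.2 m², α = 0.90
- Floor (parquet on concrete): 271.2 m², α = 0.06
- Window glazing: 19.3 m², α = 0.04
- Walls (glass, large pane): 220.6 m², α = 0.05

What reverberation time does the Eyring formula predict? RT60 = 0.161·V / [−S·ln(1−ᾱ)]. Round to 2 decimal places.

S = Σ Sᵢ = 789.5 m².
Absorption A = 5·0.04 + 2.2·0.04 + 271.2·0.90 + 271.2·0.06 + 19.3·0.04 + 220.6·0.05 = 272.442 sabins.
ᾱ = 272.442 / 789.5 = 0.3451.
Eyring denominator: −S ln(1−ᾱ) = 334.174.
V = 24 × 11.3 × 3.5 = 949.2 m³.
RT60 = 0.161 × 949.2 / 334.174 = 0.46 s.

0.46 s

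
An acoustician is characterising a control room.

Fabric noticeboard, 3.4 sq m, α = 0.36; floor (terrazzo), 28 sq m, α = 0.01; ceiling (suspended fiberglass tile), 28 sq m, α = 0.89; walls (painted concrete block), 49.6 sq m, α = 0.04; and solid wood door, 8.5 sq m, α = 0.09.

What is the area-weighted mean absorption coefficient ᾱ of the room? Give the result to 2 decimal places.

S = Σ Sᵢ = 3.4 + 28 + 28 + 49.6 + 8.5 = 117.5 sq m.
A = 3.4·0.36 + 28·0.01 + 28·0.89 + 49.6·0.04 + 8.5·0.09 = 29.173 sabins.
ᾱ = A/S = 0.25.

0.25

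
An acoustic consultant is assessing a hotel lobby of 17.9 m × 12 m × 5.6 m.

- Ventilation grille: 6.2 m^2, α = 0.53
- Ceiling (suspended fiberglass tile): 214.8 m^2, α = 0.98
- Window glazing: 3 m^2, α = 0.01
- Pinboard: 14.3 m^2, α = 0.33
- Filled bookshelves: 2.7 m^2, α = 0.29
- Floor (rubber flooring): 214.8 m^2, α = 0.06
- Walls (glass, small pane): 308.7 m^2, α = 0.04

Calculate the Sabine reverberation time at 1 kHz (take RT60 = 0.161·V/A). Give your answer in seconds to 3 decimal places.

0.792 sec

Summing Sᵢαᵢ: 3.286 + 210.504 + 0.030 + 4.719 + 0.783 + 12.888 + 12.348 → A = 244.558 sabins.
Volume V = 17.9 × 12 × 5.6 = 1202.88 m³.
T = 0.161 V/A = 0.161·1202.88/244.558 = 0.792 s.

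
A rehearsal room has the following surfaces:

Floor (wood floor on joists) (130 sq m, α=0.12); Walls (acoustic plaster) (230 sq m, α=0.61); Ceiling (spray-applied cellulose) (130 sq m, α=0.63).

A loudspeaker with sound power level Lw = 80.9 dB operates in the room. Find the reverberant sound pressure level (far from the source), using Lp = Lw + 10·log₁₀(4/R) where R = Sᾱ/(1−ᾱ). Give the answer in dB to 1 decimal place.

60.3 dB

Σ(Sᵢαᵢ) = 130·0.12 + 230·0.61 + 130·0.63 = 237.800; total area S = 490.0 sq m.
ᾱ = 237.800/490.0 = 0.4853; R = Sᾱ/(1−ᾱ) = 237.800/(1−0.4853) = 462.017 sq m.
Lp = 80.9 + 10·log₁₀(4/462.017) = 80.9 + (-20.63) = 60.3 dB.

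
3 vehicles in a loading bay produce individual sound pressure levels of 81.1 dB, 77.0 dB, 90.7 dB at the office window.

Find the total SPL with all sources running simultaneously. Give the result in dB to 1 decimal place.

91.3 dB

Converting to relative power and adding: 10^(81.1/10) + 10^(77.0/10) + 10^(90.7/10) = 1.354e+09.
Combined level = 10 log₁₀(1.354e+09) = 91.3 dB.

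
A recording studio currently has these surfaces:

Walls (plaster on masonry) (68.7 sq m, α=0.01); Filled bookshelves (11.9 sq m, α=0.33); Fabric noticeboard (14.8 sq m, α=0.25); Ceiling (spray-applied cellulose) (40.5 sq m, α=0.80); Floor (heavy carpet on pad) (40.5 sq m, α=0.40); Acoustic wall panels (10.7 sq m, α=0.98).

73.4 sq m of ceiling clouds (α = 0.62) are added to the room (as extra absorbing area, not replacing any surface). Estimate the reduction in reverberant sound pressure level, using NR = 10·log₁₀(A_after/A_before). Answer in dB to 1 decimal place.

2.2 dB

Summing Sᵢαᵢ: 0.687 + 3.927 + 3.700 + 32.400 + 16.200 + 10.486 → A_before = 67.400 sabins.
Treatment contributes 73.4·0.62 = 45.508 sabins.
New total A_after = 112.908 sabins.
Reduction = 10 log₁₀(A_after/A_before) = 10 log₁₀(1.6752) = 2.2 dB.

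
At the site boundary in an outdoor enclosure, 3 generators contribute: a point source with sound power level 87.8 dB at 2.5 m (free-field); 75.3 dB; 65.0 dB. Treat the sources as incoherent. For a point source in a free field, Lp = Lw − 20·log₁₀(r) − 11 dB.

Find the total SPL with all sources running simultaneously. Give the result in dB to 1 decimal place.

Source at 2.5 m: Lp = 87.8 − 20·log₁₀(2.5) − 11 = 68.8 dB.
Sum in the linear (power) domain: Σ 10^(Lᵢ/10) = 10^(68.8/10) + 10^(75.3/10) + 10^(65.0/10) = 4.463e+07.
Combined level = 10 log₁₀(4.463e+07) = 76.5 dB.

76.5 dB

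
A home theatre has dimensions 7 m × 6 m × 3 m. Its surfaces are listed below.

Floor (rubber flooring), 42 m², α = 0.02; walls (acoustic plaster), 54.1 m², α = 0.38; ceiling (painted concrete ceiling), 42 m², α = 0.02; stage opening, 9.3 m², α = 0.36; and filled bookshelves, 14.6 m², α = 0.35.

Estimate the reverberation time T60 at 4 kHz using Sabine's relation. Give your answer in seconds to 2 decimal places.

0.66 seconds

A = Σ Sᵢαᵢ = 42*0.02 + 54.1*0.38 + 42*0.02 + 9.3*0.36 + 14.6*0.35 = 30.696 sabins.
V = 7·6·3 = 126 m³.
RT60 = 0.161 · V / A = 0.161 × 126 / 30.696 = 0.66 s.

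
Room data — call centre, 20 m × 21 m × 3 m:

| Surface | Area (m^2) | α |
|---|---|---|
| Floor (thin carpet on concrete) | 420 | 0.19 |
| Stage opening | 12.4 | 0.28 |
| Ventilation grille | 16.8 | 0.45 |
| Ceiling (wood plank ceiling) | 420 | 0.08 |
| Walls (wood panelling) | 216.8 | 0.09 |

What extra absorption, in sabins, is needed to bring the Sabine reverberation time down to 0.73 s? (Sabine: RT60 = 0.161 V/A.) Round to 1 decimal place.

Summing Sᵢαᵢ: 79.800 + 3.472 + 7.560 + 33.600 + 19.512 → A₁ = 143.944 sabins.
For T = 0.73 s, need A₂ = 0.161·V/T = 0.161·1260/0.73 = 277.890 sabins.
Shortfall: 277.890 − 143.944 = 133.9 sabins.

133.9 sabins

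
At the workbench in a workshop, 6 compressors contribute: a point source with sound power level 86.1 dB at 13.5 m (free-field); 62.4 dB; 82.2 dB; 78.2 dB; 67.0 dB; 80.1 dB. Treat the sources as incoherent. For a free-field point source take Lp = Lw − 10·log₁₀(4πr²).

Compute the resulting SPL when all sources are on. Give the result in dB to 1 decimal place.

85.3 dB

Source at 13.5 m: Lp = 86.1 − 10·log₁₀(4π·13.5²) = 86.1 − 10·log₁₀(2290.221) = 52.5 dB.
Σ 10^(Lᵢ/10) = 3.413e+08.
Back to dB: 10·log₁₀ Σ = 85.3 dB.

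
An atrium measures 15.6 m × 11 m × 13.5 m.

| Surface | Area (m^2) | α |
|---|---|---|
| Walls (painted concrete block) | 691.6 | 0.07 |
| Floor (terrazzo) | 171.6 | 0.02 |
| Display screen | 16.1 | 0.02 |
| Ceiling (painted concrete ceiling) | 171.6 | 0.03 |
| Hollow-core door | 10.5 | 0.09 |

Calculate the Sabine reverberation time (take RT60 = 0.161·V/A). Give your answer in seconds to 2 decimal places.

A = Σ Sᵢαᵢ = 691.6·0.07 + 171.6·0.02 + 16.1·0.02 + 171.6·0.03 + 10.5·0.09 = 58.259 sabins.
Room volume: 2316.6 m³.
T = 0.161 V/A = 0.161·2316.6/58.259 = 6.40 s.

6.40 seconds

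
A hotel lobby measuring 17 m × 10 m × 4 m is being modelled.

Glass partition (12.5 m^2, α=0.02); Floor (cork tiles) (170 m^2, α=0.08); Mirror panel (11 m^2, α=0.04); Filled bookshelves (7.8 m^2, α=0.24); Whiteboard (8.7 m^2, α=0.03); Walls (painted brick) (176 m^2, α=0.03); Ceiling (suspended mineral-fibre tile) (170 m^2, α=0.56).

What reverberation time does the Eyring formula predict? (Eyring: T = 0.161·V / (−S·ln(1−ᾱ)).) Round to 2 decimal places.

0.83 sec

S = Σ Sᵢ = 556.0 m^2.
Σ(Sᵢαᵢ) = 12.5·0.02 + 170·0.08 + 11·0.04 + 7.8·0.24 + 8.7·0.03 + 176·0.03 + 170·0.56 = 116.903.
ᾱ = 116.903 / 556.0 = 0.2103.
Eyring denominator: −S ln(1−ᾱ) = 131.273.
V = 17 × 10 × 4 = 680 m³.
T = 0.161·V/[−S·ln(1−ᾱ)] = 0.161·680/131.273 = 0.83 s.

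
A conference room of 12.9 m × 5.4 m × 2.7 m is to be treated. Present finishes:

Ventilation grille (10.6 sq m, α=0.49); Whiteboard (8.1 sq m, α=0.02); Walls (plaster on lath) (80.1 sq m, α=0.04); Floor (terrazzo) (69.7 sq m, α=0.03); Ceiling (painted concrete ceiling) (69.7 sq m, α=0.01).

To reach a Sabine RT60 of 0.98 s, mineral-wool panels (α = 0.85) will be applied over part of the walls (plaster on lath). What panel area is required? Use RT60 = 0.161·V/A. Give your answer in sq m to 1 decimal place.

Summing Sᵢαᵢ: 5.194 + 0.162 + 3.204 + 2.091 + 0.697 → A₁ = 11.348 sabins.
Required A₂ = 0.161·188.082/0.98 = 30.899 sabins.
Absorption to add: 30.899 − 11.348 = 19.551 sabins.
Each sq m of panel replacing the walls (plaster on lath) adds (0.85 − 0.04) = 0.81 sabins.
Area = ΔA/Δα = 19.551/0.81 = 24.1 sq m.

24.1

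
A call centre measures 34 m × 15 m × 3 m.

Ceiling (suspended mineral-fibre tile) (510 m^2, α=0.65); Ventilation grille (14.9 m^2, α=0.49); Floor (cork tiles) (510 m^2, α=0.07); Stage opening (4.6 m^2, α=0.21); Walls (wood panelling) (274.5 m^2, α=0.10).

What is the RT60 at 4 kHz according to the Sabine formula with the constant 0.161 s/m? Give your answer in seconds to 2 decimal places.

0.61 sec

Total absorption A = 510·0.65 + 14.9·0.49 + 510·0.07 + 4.6·0.21 + 274.5·0.10
  = 331.500 + 7.301 + 35.700 + 0.966 + 27.450 = 402.917 m^2 sabins.
V = 34·15·3 = 1530 m³.
RT60 = 0.161 · V / A = 0.161 × 1530 / 402.917 = 0.61 s.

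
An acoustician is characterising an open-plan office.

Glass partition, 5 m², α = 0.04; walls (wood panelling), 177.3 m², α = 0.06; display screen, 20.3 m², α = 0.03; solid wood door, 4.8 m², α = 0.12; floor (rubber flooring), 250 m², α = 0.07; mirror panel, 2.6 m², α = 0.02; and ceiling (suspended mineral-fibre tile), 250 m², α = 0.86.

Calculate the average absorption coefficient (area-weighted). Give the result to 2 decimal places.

S = Σ Sᵢ = 5 + 177.3 + 20.3 + 4.8 + 250 + 2.6 + 250 = 710.0 m².
Weighted sum Σ Sα = 244.575.
ᾱ = 244.575 / 710.0 = 0.34.

0.34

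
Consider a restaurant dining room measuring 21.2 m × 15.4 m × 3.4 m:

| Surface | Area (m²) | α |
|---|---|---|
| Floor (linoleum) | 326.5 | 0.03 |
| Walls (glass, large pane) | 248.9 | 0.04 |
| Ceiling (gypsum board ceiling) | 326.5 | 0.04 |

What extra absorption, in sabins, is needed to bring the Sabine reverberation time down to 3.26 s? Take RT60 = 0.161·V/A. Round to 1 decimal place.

22.0 sabins

Summing Sᵢαᵢ: 9.795 + 9.956 + 13.060 → A₁ = 32.811 sabins.
Target A₂ = 0.161·1110.032/3.26 = 54.821 sabins (V = 1110.032 m³).
Shortfall: 54.821 − 32.811 = 22.0 sabins.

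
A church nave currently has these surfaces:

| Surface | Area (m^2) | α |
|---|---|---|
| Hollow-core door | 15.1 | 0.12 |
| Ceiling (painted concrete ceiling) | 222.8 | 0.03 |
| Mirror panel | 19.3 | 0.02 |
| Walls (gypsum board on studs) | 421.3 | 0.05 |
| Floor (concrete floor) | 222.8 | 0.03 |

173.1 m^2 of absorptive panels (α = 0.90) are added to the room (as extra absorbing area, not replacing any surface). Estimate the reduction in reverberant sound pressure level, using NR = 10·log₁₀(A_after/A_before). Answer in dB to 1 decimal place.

7.2 dB

Equivalent absorption area: A_before = 15.1×0.12 + 222.8×0.03 + 19.3×0.02 + 421.3×0.05 + 222.8×0.03 = 36.631 m^2.
Treatment contributes 173.1·0.90 = 155.790 sabins.
A_after = 36.631 + 155.790 = 192.421 sabins.
NR = 10·log₁₀(192.421/36.631) = 7.2 dB.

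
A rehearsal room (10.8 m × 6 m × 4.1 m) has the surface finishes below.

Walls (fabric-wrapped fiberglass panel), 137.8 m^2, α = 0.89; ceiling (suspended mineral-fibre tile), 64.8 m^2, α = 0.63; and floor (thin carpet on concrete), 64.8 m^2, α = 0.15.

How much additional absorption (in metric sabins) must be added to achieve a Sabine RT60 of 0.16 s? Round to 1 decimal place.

Total absorption A₁ = 137.8·0.89 + 64.8·0.63 + 64.8·0.15
  = 122.642 + 40.824 + 9.720 = 173.186 m^2 sabins.
Target A₂ = 0.161·265.68/0.16 = 267.341 sabins (V = 265.68 m³).
Additional absorption ΔA = 267.341 − 173.186 = 94.2 sabins.

94.2 sabins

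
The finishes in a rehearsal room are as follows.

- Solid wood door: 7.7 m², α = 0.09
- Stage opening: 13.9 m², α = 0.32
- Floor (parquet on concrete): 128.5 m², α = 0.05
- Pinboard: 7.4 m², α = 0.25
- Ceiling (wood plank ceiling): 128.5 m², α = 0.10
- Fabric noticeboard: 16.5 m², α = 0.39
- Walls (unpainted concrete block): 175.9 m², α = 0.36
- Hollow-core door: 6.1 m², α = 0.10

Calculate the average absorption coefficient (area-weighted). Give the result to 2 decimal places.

S = Σ Sᵢ = 7.7 + 13.9 + 128.5 + 7.4 + 128.5 + 16.5 + 175.9 + 6.1 = 484.5 m².
Weighted sum Σ Sα = 96.635.
ᾱ = 96.635 / 484.5 = 0.20.

0.20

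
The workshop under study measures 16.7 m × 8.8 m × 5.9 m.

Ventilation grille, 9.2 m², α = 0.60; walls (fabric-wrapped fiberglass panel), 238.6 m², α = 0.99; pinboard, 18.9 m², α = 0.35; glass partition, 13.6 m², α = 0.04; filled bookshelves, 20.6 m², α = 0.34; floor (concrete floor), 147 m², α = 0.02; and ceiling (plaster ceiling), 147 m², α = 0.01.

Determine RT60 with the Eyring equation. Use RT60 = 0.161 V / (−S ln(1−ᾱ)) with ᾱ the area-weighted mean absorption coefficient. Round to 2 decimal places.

0.41 seconds

Total surface area S = 9.2 + 238.6 + 18.9 + 13.6 + 20.6 + 147 + 147 = 594.9 m².
Σ(Sᵢαᵢ) = 9.2·0.60 + 238.6·0.99 + 18.9·0.35 + 13.6·0.04 + 20.6·0.34 + 147·0.02 + 147·0.01 = 260.307.
Mean coefficient ᾱ = A/S = 0.4376.
Eyring denominator: −S ln(1−ᾱ) = 342.390.
V = 16.7 × 8.8 × 5.9 = 867.064 m³.
T = 0.161·V/[−S·ln(1−ᾱ)] = 0.161·867.064/342.390 = 0.41 s.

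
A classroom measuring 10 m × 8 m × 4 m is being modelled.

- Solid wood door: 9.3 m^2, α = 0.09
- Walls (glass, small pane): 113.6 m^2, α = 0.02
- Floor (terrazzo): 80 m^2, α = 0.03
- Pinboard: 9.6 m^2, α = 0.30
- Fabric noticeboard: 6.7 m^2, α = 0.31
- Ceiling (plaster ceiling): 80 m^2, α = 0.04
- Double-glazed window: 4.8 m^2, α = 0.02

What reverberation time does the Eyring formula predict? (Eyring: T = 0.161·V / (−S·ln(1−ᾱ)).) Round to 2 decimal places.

3.66 s

S = Σ Sᵢ = 304.0 m^2.
Absorption A = 9.3×0.09 + 113.6×0.02 + 80×0.03 + 9.6×0.30 + 6.7×0.31 + 80×0.04 + 4.8×0.02 = 13.762 sabins.
ᾱ = 13.762 / 304.0 = 0.0453.
−S·ln(1−ᾱ) = −304.0 × ln(1 − 0.0453) = 14.093.
V = 10 × 8 × 4 = 320 m³.
RT60 = 0.161 × 320 / 14.093 = 3.66 s.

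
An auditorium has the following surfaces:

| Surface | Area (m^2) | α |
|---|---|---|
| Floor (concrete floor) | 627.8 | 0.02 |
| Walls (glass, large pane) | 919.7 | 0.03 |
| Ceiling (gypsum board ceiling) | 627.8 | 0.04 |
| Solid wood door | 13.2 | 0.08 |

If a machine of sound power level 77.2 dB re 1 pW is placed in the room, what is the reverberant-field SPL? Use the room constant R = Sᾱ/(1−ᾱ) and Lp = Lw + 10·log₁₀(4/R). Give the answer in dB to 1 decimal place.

64.9 dB

A = 66.315 sabins; S = 2188.5 m^2.
ᾱ = 66.315/2188.5 = 0.0303; R = Sᾱ/(1−ᾱ) = 66.315/(1−0.0303) = 68.387 m^2.
Lp = 77.2 + 10·log₁₀(4/68.387) = 77.2 + (-12.33) = 64.9 dB.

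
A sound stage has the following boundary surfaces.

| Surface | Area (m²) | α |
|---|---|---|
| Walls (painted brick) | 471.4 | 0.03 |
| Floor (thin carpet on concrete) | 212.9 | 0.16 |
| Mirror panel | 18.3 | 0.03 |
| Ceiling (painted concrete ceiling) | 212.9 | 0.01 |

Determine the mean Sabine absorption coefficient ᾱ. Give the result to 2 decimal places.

Total surface area S = 915.5 m².
A = 471.4·0.03 + 212.9·0.16 + 18.3·0.03 + 212.9·0.01 = 50.884 sabins.
ᾱ = 50.884 / 915.5 = 0.06.

0.06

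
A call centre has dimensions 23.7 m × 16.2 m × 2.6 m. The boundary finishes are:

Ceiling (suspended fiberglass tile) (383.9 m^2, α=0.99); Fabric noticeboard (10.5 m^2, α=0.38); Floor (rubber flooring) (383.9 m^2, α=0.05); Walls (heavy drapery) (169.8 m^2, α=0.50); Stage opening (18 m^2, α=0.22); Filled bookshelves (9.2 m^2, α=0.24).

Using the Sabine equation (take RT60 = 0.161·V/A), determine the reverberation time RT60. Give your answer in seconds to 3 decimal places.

Equivalent absorption area: A = 383.9·0.99 + 10.5·0.38 + 383.9·0.05 + 169.8·0.50 + 18·0.22 + 9.2·0.24 = 494.314 m^2.
V = 23.7·16.2·2.6 = 998.244 m³.
T = 0.161 V/A = 0.161·998.244/494.314 = 0.325 s.

0.325 seconds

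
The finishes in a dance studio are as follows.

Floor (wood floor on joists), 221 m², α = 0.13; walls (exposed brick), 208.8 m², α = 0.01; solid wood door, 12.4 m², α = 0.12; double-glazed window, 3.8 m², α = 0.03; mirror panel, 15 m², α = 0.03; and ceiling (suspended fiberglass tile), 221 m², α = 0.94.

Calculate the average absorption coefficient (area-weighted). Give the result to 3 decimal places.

S = Σ Sᵢ = 221 + 208.8 + 12.4 + 3.8 + 15 + 221 = 682.0 m².
Weighted sum Σ Sα = 240.610.
ᾱ = A/S = 0.353.

0.353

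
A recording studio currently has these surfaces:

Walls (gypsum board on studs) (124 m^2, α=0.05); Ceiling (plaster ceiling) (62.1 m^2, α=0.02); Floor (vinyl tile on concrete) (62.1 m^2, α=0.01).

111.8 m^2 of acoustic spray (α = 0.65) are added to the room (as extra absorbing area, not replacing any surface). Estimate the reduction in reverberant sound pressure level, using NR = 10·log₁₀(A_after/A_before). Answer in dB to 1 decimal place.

10.0 dB

Total absorption A_before = 124·0.05 + 62.1·0.02 + 62.1·0.01
  = 6.200 + 1.242 + 0.621 = 8.063 m^2 sabins.
Treatment contributes 111.8·0.65 = 72.670 sabins.
New total A_after = 80.733 sabins.
NR = 10·log₁₀(80.733/8.063) = 10.0 dB.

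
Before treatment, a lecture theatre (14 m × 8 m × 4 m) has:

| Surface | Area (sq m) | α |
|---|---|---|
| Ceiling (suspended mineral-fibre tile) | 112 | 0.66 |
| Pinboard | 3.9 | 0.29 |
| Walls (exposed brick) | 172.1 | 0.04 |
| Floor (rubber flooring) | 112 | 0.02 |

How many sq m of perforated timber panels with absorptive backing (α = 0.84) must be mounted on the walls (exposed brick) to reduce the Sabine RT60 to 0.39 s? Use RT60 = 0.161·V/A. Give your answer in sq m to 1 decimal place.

A₁ = Σ Sᵢαᵢ = 112·0.66 + 3.9·0.29 + 172.1·0.04 + 112·0.02 = 84.175 sabins.
Required A₂ = 0.161·448/0.39 = 184.944 sabins.
ΔA needed = 184.944 − 84.175 = 100.769 sabins.
Each sq m of panel replacing the walls (exposed brick) adds (0.84 − 0.04) = 0.80 sabins.
Panel area = 100.769 / 0.80 = 126.0 sq m.

126.0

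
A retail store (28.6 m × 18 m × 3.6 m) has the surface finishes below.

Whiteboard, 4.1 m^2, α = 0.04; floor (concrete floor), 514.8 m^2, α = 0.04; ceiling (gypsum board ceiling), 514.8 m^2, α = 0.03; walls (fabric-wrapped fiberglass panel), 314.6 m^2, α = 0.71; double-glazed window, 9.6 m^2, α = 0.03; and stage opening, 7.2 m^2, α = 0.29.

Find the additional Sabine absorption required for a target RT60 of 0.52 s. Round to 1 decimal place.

311.9 sabins

Total absorption A₁ = 4.1·0.04 + 514.8·0.04 + 514.8·0.03 + 314.6·0.71 + 9.6·0.03 + 7.2·0.29
  = 0.164 + 20.592 + 15.444 + 223.366 + 0.288 + 2.088 = 261.942 m^2 sabins.
Target A₂ = 0.161·1853.28/0.52 = 573.804 sabins (V = 1853.28 m³).
Shortfall: 573.804 − 261.942 = 311.9 sabins.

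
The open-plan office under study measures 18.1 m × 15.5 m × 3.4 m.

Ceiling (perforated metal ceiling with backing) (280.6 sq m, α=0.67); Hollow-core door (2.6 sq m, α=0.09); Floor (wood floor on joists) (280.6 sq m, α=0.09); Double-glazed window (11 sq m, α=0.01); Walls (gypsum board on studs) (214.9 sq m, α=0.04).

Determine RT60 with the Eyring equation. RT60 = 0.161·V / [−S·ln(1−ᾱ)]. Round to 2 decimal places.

Total surface area S = 280.6 + 2.6 + 280.6 + 11 + 214.9 = 789.7 sq m.
Σ(Sᵢαᵢ) = 280.6·0.67 + 2.6·0.09 + 280.6·0.09 + 11·0.01 + 214.9·0.04 = 222.196.
ᾱ = 222.196 / 789.7 = 0.2814.
−S·ln(1−ᾱ) = −789.7 × ln(1 − 0.2814) = 260.957.
V = 18.1 × 15.5 × 3.4 = 953.87 m³.
T = 0.161·V/[−S·ln(1−ᾱ)] = 0.161·953.87/260.957 = 0.59 s.

0.59 s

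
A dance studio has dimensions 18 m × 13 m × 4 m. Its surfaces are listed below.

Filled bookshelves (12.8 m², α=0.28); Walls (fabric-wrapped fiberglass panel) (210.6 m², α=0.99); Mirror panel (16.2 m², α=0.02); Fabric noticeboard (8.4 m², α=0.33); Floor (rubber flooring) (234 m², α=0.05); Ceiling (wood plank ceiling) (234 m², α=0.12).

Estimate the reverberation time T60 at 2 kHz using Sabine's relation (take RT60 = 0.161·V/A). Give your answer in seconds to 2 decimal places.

0.59 s

Summing Sᵢαᵢ: 3.584 + 208.494 + 0.324 + 2.772 + 11.700 + 28.080 → A = 254.954 sabins.
V = 18·13·4 = 936 m³.
RT60 = 0.161 · V / A = 0.161 × 936 / 254.954 = 0.59 s.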